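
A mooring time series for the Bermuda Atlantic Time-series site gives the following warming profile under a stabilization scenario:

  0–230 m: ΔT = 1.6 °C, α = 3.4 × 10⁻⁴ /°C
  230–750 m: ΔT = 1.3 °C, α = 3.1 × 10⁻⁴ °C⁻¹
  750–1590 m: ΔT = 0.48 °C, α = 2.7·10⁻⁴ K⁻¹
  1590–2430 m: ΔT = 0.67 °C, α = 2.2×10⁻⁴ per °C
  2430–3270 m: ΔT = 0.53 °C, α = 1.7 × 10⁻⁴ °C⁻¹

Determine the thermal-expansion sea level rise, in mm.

Layer 1: 1.6 × 3.4×10⁻⁴ × 230 = 0.12512 m
Layer 2: 3.1×10⁻⁴ × 1.3 × 520 = 0.20956 m
750–1590 m: 0.48 × 840 × 2.7×10⁻⁴ = 0.108864 m
1590–2430 m: 2.2×10⁻⁴ × 840 × 0.67 = 0.123816 m
840 × 0.53 × 1.7×10⁻⁴ = 0.075684 m
Δh = 0.12512 + 0.20956 + 0.108864 + 0.123816 + 0.075684 = 0.643044 m

Δh ≈ 640 mm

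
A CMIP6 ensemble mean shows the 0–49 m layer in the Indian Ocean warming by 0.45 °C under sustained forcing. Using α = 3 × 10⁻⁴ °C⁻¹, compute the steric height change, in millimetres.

Δh = αΔT·H = 3×10⁻⁴ × 0.45 × 49 = 0.006615 m

6.62 mm of thermosteric rise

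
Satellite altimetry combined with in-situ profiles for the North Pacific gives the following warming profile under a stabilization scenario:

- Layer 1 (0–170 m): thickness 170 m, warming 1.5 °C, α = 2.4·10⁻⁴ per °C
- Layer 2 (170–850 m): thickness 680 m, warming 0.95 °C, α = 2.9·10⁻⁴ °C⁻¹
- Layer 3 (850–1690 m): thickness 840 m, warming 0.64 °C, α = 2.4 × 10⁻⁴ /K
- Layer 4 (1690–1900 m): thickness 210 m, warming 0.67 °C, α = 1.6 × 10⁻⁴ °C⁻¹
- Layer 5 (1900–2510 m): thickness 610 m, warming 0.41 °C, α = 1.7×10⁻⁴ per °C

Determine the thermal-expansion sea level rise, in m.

Layer 1: 1.5 × 2.4×10⁻⁴ × 170 = 0.06120 m
170–850 m: 0.95 × 2.9×10⁻⁴ × 680 = 0.18734 m
Layer 3: 840 × 2.4×10⁻⁴ × 0.64 = 0.129024 m
0.67 × 1.6×10⁻⁴ × 210 = 0.022512 m
610 × 0.41 × 1.7×10⁻⁴ = 0.042517 m
Δh = 0.06120 + 0.18734 + 0.129024 + 0.022512 + 0.042517 = 0.442593 m

Δh ≈ 0.443 m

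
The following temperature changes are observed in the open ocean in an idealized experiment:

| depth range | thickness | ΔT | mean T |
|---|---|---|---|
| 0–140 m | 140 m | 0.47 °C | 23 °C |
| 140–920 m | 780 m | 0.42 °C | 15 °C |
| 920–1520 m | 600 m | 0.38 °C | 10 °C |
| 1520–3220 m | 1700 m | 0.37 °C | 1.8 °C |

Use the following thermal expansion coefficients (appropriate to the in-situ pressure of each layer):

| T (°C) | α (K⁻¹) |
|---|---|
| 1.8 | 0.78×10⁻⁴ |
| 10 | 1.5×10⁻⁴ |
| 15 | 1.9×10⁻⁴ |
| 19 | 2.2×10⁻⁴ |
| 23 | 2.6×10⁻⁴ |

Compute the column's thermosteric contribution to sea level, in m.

Layer 1 at 23 °C → α = 2.6×10⁻⁴ K⁻¹
Layer 2 at 15 °C → α = 1.9×10⁻⁴ K⁻¹
Layer 3 at 10 °C → α = 1.5×10⁻⁴ K⁻¹
Layer 4 at 1.8 °C → α = 0.78×10⁻⁴ K⁻¹
Layer 1: 140 × 2.6×10⁻⁴ × 0.47 = 0.017108 m
140–920 m: 1.9×10⁻⁴ × 780 × 0.42 = 0.062244 m
1.5×10⁻⁴ × 0.38 × 600 = 0.03420 m
1520–3220 m: 0.37 × 1700 × 0.78×10⁻⁴ = 0.049062 m
Δh = 0.017108 + 0.062244 + 0.03420 + 0.049062 = 0.162614 m

about 0.163 m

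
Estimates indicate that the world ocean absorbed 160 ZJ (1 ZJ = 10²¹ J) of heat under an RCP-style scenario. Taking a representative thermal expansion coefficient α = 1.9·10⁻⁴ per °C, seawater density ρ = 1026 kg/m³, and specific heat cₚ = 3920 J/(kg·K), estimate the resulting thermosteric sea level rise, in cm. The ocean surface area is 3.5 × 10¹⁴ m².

about 2.2 cm

Per unit area: Q = 160×10²¹ / (3.5×10¹⁴) ≈ 4.571×10⁸ J/m²
Δh = αQ/(ρcₚ) = 1.9×10⁻⁴ × 4.571×10⁸ / (1026 × 3920) ≈ 0.021594 m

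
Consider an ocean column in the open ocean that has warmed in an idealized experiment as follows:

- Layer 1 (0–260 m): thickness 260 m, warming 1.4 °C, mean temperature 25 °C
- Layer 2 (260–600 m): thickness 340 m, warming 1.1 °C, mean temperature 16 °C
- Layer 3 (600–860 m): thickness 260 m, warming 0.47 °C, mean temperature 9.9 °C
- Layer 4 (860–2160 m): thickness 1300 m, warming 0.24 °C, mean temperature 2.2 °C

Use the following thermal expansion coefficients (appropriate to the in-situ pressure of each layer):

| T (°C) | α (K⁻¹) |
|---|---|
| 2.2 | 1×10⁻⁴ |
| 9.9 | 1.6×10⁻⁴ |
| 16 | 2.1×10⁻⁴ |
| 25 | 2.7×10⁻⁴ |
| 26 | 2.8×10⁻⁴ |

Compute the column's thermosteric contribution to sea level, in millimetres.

Δh = 230 mm

Layer 1 at 25 °C → α = 2.7×10⁻⁴ K⁻¹
Layer 2 at 16 °C → α = 2.1×10⁻⁴ K⁻¹
Layer 3 at 9.9 °C → α = 1.6×10⁻⁴ K⁻¹
Layer 4 at 2.2 °C → α = 1×10⁻⁴ K⁻¹
Layer 1: 260 × 1.4 × 2.7×10⁻⁴ = 0.09828 m
1.1 × 2.1×10⁻⁴ × 340 = 0.07854 m
0.47 × 1.6×10⁻⁴ × 260 = 0.019552 m
1×10⁻⁴ × 0.24 × 1300 = 0.03120 m
Δh = 0.09828 + 0.07854 + 0.019552 + 0.03120 = 0.227572 m ≈ 230 mm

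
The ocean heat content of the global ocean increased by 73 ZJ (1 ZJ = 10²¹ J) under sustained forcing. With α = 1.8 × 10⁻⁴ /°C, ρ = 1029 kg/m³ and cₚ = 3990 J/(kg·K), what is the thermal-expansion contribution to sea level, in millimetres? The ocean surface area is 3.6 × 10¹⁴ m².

Per unit area: Q = 73×10²¹ / (3.6×10¹⁴) ≈ 2.028×10⁸ J/m²
Δh = αQ/(ρcₚ) = 1.8×10⁻⁴ × 2.028×10⁸ / (1029 × 3990) ≈ 0.008891 m

8.89 mm of thermosteric rise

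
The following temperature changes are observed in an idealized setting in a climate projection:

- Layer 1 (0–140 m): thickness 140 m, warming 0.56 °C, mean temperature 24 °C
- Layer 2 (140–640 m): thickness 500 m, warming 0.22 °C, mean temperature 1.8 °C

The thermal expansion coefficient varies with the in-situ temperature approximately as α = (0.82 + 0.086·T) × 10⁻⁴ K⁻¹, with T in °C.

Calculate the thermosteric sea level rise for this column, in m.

Layer 1: α = (0.82 + 0.086×24)×10⁻⁴ = 2.884×10⁻⁴ K⁻¹
Layer 2: α = (0.82 + 0.086×1.8)×10⁻⁴ = 0.9748×10⁻⁴ K⁻¹
0–140 m: 2.884×10⁻⁴ × 140 × 0.56 = 0.02261056 m
0.9748×10⁻⁴ × 0.22 × 500 = 0.0107228 m
Δh = 0.02261056 + 0.0107228 = 0.03333336 m ≈ 0.0333 m

about 0.0333 m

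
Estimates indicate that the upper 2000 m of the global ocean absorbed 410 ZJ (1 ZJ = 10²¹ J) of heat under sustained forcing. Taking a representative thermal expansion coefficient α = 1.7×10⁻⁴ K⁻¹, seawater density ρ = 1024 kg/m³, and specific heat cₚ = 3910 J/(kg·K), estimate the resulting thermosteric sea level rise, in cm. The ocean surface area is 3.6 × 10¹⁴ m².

Δh ≈ 4.84 cm

Per unit area: Q = 410×10²¹ / (3.6×10¹⁴) ≈ 1.139×10⁹ J/m²
Δh = αQ/(ρcₚ) = 1.7×10⁻⁴ × 1.139×10⁹ / (1024 × 3910) ≈ 0.048361 m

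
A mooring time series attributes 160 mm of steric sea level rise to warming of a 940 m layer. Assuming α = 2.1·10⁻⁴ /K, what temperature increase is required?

0.81 K

ΔT = Δh/(αH) = 0.16 / (2.1×10⁻⁴ × 940) ≈ 0.8105 K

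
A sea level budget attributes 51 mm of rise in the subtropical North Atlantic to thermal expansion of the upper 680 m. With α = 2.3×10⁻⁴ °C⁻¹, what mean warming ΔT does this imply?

ΔT = Δh/(αH) = 0.051 / (2.3×10⁻⁴ × 680) ≈ 0.3261 °C

about 0.326 °C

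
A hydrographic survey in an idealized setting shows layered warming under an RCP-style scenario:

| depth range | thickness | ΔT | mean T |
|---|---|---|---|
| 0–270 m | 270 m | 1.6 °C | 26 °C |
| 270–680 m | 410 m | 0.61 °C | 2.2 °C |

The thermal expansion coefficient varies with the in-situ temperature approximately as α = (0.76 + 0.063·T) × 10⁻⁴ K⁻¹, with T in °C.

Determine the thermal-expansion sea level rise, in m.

Layer 1: α = (0.76 + 0.063×26)×10⁻⁴ = 2.398×10⁻⁴ K⁻¹
Layer 2: α = (0.76 + 0.063×2.2)×10⁻⁴ = 0.8986×10⁻⁴ K⁻¹
270 × 1.6 × 2.398×10⁻⁴ = 0.1035936 m
0.61 × 0.8986×10⁻⁴ × 410 = 0.022473986 m
Δh = 0.1035936 + 0.022473986 = 0.126067586 m ≈ 0.126 m

Δh = 0.126 m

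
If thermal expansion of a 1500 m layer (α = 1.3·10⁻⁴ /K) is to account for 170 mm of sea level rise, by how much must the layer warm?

ΔT ≈ 0.872 °C

ΔT = Δh/(αH) = 0.17 / (1.3×10⁻⁴ × 1500) ≈ 0.8718 °C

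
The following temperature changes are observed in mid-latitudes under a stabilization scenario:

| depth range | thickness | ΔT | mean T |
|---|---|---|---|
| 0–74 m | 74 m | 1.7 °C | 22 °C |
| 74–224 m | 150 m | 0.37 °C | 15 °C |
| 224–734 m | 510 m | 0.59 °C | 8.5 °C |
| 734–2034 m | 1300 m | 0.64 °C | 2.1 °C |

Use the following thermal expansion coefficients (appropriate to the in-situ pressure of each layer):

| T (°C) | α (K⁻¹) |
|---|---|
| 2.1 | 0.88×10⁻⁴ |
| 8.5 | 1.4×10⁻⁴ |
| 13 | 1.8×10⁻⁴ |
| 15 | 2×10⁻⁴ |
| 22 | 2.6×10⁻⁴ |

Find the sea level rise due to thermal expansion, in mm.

160 mm

Layer 1 at 22 °C → α = 2.6×10⁻⁴ K⁻¹
Layer 2 at 15 °C → α = 2×10⁻⁴ K⁻¹
Layer 3 at 8.5 °C → α = 1.4×10⁻⁴ K⁻¹
Layer 4 at 2.1 °C → α = 0.88×10⁻⁴ K⁻¹
Layer 1: 2.6×10⁻⁴ × 1.7 × 74 = 0.032708 m
Layer 2: 2×10⁻⁴ × 0.37 × 150 = 0.01110 m
1.4×10⁻⁴ × 510 × 0.59 = 0.042126 m
1300 × 0.88×10⁻⁴ × 0.64 = 0.073216 m
Δh = 0.032708 + 0.01110 + 0.042126 + 0.073216 = 0.15915 m ≈ 160 mm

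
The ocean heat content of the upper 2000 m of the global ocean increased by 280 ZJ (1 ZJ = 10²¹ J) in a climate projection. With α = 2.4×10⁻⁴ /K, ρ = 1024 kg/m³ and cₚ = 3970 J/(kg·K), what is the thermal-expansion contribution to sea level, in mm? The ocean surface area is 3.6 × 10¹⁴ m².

Per unit area: Q = 280×10²¹ / (3.6×10¹⁴) ≈ 7.778×10⁸ J/m²
Δh = αQ/(ρcₚ) = 2.4×10⁻⁴ × 7.778×10⁸ / (1024 × 3970) ≈ 0.045919 m

Δh ≈ 45.9 mm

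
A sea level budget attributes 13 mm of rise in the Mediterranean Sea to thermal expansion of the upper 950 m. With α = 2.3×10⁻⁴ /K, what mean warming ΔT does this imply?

ΔT = Δh/(αH) = 0.013 / (2.3×10⁻⁴ × 950) ≈ 0.05950 K

ΔT ≈ 0.0595 K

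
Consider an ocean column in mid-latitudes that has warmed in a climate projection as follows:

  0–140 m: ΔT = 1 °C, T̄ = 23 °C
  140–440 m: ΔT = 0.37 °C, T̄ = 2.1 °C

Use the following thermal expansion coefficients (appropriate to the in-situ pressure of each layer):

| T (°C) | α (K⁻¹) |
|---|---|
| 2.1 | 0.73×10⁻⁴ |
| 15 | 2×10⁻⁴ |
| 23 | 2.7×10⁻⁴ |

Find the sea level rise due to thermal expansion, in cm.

about 4.6 cm

Layer 1 at 23 °C → α = 2.7×10⁻⁴ K⁻¹
Layer 2 at 2.1 °C → α = 0.73×10⁻⁴ K⁻¹
2.7×10⁻⁴ × 1 × 140 = 0.03780 m
Layer 2: 0.37 × 0.73×10⁻⁴ × 300 = 0.008103 m
Δh = 0.03780 + 0.008103 = 0.045903 m ≈ 4.6 cm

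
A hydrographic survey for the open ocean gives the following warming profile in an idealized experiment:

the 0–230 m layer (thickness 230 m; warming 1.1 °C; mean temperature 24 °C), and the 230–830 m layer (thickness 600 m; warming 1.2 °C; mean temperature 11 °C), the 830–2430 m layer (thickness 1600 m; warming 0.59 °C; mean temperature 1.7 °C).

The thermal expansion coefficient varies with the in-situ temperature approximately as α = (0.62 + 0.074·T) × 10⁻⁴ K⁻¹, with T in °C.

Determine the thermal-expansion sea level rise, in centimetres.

Layer 1: α = (0.62 + 0.074×24)×10⁻⁴ = 2.396×10⁻⁴ K⁻¹
Layer 2: α = (0.62 + 0.074×11)×10⁻⁴ = 1.434×10⁻⁴ K⁻¹
Layer 3: α = (0.62 + 0.074×1.7)×10⁻⁴ = 0.7458×10⁻⁴ K⁻¹
Layer 1: 2.396×10⁻⁴ × 1.1 × 230 = 0.0606188 m
1.434×10⁻⁴ × 1.2 × 600 = 0.103248 m
Layer 3: 0.59 × 0.7458×10⁻⁴ × 1600 = 0.07040352 m
Δh = 0.0606188 + 0.103248 + 0.07040352 = 0.23427032 m

Δh = 23.4 cm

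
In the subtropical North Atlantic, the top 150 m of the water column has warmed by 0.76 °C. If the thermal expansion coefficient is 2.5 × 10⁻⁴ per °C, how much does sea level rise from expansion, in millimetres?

Δh = αΔT·H = 2.5×10⁻⁴ × 0.76 × 150 = 0.02850 m

Δh ≈ 28.5 mm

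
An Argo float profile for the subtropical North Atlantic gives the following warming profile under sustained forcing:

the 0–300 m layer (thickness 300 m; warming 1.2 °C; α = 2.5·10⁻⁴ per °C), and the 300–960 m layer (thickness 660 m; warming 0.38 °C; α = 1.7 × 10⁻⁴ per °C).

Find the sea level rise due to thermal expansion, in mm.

Layer 1: 300 × 2.5×10⁻⁴ × 1.2 = 0.09000 m
300–960 m: 660 × 0.38 × 1.7×10⁻⁴ = 0.042636 m
Δh = 0.09000 + 0.042636 = 0.132636 m

130 mm of thermosteric rise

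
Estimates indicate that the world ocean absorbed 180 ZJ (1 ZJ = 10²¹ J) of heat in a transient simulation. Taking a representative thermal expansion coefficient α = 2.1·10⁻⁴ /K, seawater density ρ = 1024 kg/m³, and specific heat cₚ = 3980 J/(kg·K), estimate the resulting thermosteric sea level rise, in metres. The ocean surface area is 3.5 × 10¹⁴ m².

Per unit area: Q = 180×10²¹ / (3.5×10¹⁴) ≈ 5.143×10⁸ J/m²
Δh = αQ/(ρcₚ) = 2.1×10⁻⁴ × 5.143×10⁸ / (1024 × 3980) ≈ 0.02650 m

about 0.0265 m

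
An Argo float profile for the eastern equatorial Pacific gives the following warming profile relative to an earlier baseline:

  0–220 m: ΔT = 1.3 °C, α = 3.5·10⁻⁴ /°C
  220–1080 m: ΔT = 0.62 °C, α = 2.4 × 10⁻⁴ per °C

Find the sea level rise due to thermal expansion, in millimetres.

220 × 3.5×10⁻⁴ × 1.3 = 0.10010 m
Layer 2: 0.62 × 2.4×10⁻⁴ × 860 = 0.127968 m
Δh = 0.10010 + 0.127968 = 0.228068 m ≈ 228 mm

Δh = 228 mm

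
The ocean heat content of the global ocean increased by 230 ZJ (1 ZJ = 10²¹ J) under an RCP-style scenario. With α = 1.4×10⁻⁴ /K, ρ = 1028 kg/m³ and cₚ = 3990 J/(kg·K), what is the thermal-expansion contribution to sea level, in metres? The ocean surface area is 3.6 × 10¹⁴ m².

Per unit area: Q = 230×10²¹ / (3.6×10¹⁴) ≈ 6.389×10⁸ J/m²
Δh = αQ/(ρcₚ) = 1.4×10⁻⁴ × 6.389×10⁸ / (1028 × 3990) ≈ 0.021807 m

Δh ≈ 0.0218 m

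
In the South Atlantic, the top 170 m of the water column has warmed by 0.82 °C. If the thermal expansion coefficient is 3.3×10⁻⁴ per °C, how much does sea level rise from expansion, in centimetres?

4.60 cm

Δh = αΔT·H = 3.3×10⁻⁴ × 0.82 × 170 = 0.046002 m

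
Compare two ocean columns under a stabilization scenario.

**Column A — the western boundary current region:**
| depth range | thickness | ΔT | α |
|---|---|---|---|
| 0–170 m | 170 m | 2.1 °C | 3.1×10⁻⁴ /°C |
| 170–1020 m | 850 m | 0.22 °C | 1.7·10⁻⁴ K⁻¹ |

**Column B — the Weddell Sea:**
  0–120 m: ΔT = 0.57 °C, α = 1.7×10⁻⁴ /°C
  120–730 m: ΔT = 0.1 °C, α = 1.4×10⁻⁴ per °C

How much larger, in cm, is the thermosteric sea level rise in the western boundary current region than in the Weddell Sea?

12.2 cm

A Layer 1: 170 × 3.1×10⁻⁴ × 2.1 = 0.11067 m
A Layer 2: 850 × 0.22 × 1.7×10⁻⁴ = 0.03179 m
A total: 0.14246 m
B Layer 1: 1.7×10⁻⁴ × 120 × 0.57 = 0.011628 m
B 120–730 m: 0.1 × 610 × 1.4×10⁻⁴ = 0.00854 m
B total: 0.020168 m
Difference: 0.14246 − 0.020168 = 0.122292 m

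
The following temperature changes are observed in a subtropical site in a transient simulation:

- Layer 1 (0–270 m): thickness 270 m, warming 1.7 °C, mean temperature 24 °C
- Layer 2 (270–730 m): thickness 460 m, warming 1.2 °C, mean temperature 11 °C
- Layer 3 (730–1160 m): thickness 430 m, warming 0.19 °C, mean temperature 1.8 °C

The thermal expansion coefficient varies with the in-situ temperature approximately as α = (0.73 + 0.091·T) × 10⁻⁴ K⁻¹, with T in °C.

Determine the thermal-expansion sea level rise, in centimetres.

24 cm

Layer 1: α = (0.73 + 0.091×24)×10⁻⁴ = 2.914×10⁻⁴ K⁻¹
Layer 2: α = (0.73 + 0.091×11)×10⁻⁴ = 1.731×10⁻⁴ K⁻¹
Layer 3: α = (0.73 + 0.091×1.8)×10⁻⁴ = 0.8938×10⁻⁴ K⁻¹
Layer 1: 1.7 × 270 × 2.914×10⁻⁴ = 0.1337526 m
Layer 2: 1.731×10⁻⁴ × 1.2 × 460 = 0.0955512 m
0.8938×10⁻⁴ × 430 × 0.19 = 0.007302346 m
Δh = 0.1337526 + 0.0955512 + 0.007302346 = 0.236606146 m ≈ 24 cm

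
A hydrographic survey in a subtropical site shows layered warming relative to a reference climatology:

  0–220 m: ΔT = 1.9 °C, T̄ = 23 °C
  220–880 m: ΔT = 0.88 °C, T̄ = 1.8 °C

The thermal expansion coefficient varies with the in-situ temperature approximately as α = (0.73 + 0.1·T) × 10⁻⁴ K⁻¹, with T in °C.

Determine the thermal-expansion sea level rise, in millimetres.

Layer 1: α = (0.73 + 0.1×23)×10⁻⁴ = 3.03×10⁻⁴ K⁻¹
Layer 2: α = (0.73 + 0.1×1.8)×10⁻⁴ = 0.91×10⁻⁴ K⁻¹
0–220 m: 3.03×10⁻⁴ × 1.9 × 220 = 0.126654 m
220–880 m: 0.88 × 660 × 0.91×10⁻⁴ = 0.0528528 m
Δh = 0.126654 + 0.0528528 = 0.1795068 m ≈ 180 mm

Δh = 180 mm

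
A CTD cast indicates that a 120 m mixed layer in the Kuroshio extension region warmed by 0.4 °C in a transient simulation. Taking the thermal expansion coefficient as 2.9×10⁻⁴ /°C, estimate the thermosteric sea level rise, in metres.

Δh = αΔT·H = 2.9×10⁻⁴ × 0.4 × 120 = 0.01392 m

0.0139 m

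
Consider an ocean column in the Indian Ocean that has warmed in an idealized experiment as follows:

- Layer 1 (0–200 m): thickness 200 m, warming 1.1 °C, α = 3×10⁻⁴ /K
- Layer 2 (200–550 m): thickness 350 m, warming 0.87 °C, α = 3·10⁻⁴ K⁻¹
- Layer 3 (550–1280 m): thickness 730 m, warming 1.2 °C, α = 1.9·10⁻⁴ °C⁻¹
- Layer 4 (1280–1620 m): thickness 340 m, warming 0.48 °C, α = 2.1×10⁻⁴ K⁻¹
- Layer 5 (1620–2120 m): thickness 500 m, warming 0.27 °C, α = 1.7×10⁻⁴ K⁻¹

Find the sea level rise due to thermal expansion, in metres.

1.1 × 200 × 3×10⁻⁴ = 0.06600 m
0.87 × 350 × 3×10⁻⁴ = 0.09135 m
1.2 × 1.9×10⁻⁴ × 730 = 0.16644 m
0.48 × 340 × 2.1×10⁻⁴ = 0.034272 m
1620–2120 m: 500 × 0.27 × 1.7×10⁻⁴ = 0.02295 m
Δh = 0.06600 + 0.09135 + 0.16644 + 0.034272 + 0.02295 = 0.381012 m ≈ 0.38 m

0.38 m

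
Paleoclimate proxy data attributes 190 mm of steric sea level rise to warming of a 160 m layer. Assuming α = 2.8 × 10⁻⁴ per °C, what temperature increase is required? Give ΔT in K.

ΔT = Δh/(αH) = 0.19 / (2.8×10⁻⁴ × 160) ≈ 4.241 K

4.2 K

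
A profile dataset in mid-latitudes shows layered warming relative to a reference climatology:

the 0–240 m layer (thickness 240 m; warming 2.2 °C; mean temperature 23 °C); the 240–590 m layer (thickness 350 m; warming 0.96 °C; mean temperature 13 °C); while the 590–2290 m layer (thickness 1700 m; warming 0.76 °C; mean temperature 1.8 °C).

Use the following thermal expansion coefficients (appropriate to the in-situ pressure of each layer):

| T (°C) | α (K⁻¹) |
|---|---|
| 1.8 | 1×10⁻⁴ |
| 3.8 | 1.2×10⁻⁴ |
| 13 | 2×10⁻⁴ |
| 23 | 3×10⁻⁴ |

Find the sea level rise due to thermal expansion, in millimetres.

Layer 1 at 23 °C → α = 3×10⁻⁴ K⁻¹
Layer 2 at 13 °C → α = 2×10⁻⁴ K⁻¹
Layer 3 at 1.8 °C → α = 1×10⁻⁴ K⁻¹
0–240 m: 3×10⁻⁴ × 2.2 × 240 = 0.15840 m
2×10⁻⁴ × 0.96 × 350 = 0.06720 m
590–2290 m: 1×10⁻⁴ × 1700 × 0.76 = 0.12920 m
Δh = 0.15840 + 0.06720 + 0.12920 = 0.35480 m ≈ 350 mm

350 mm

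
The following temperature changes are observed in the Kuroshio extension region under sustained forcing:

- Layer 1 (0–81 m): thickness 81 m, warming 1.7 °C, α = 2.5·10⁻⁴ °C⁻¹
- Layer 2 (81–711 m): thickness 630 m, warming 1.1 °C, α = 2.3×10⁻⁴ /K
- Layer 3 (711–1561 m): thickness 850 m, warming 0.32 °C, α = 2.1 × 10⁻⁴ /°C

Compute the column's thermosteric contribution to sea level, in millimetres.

250 mm

0–81 m: 2.5×10⁻⁴ × 81 × 1.7 = 0.034425 m
2.3×10⁻⁴ × 630 × 1.1 = 0.15939 m
711–1561 m: 850 × 0.32 × 2.1×10⁻⁴ = 0.05712 m
Δh = 0.034425 + 0.15939 + 0.05712 = 0.250935 m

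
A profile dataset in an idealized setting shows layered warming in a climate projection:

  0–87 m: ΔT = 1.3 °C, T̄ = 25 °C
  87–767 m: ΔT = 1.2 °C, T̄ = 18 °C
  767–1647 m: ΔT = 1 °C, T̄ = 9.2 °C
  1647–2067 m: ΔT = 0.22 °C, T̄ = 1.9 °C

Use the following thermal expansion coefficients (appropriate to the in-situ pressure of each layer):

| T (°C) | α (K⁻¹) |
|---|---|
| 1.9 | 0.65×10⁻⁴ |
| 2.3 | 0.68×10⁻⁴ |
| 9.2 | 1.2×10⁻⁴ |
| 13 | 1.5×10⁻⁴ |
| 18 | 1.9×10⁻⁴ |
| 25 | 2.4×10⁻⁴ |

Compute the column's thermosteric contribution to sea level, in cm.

about 29 cm

Layer 1 at 25 °C → α = 2.4×10⁻⁴ K⁻¹
Layer 2 at 18 °C → α = 1.9×10⁻⁴ K⁻¹
Layer 3 at 9.2 °C → α = 1.2×10⁻⁴ K⁻¹
Layer 4 at 1.9 °C → α = 0.65×10⁻⁴ K⁻¹
1.3 × 2.4×10⁻⁴ × 87 = 0.027144 m
Layer 2: 1.9×10⁻⁴ × 680 × 1.2 = 0.15504 m
Layer 3: 1 × 880 × 1.2×10⁻⁴ = 0.10560 m
1647–2067 m: 0.65×10⁻⁴ × 420 × 0.22 = 0.006006 m
Δh = 0.027144 + 0.15504 + 0.10560 + 0.006006 = 0.29379 m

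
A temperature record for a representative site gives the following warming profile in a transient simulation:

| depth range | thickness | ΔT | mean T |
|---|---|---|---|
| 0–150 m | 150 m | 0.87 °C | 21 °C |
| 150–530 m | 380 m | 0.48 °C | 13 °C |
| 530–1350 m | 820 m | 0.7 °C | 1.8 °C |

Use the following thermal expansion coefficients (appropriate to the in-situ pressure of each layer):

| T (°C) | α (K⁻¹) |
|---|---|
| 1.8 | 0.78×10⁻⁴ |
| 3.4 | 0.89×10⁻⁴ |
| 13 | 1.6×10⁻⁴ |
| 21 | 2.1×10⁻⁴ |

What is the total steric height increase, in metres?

Δh ≈ 0.101 m

Layer 1 at 21 °C → α = 2.1×10⁻⁴ K⁻¹
Layer 2 at 13 °C → α = 1.6×10⁻⁴ K⁻¹
Layer 3 at 1.8 °C → α = 0.78×10⁻⁴ K⁻¹
2.1×10⁻⁴ × 150 × 0.87 = 0.027405 m
0.48 × 1.6×10⁻⁴ × 380 = 0.029184 m
0.7 × 0.78×10⁻⁴ × 820 = 0.044772 m
Δh = 0.027405 + 0.029184 + 0.044772 = 0.101361 m ≈ 0.101 m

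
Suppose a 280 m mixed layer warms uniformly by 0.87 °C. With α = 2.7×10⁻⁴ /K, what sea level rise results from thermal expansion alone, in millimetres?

Δh = αΔT·H = 2.7×10⁻⁴ × 0.87 × 280 = 0.065772 m

about 65.8 mm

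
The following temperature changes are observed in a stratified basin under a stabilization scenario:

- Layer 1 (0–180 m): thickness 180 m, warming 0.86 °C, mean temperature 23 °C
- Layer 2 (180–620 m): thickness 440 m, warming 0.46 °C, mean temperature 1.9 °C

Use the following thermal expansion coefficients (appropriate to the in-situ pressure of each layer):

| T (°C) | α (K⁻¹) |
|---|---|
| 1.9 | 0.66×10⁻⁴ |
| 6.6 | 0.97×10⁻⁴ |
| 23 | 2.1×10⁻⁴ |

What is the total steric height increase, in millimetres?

Layer 1 at 23 °C → α = 2.1×10⁻⁴ K⁻¹
Layer 2 at 1.9 °C → α = 0.66×10⁻⁴ K⁻¹
0–180 m: 0.86 × 180 × 2.1×10⁻⁴ = 0.032508 m
180–620 m: 440 × 0.66×10⁻⁴ × 0.46 = 0.0133584 m
Δh = 0.032508 + 0.0133584 = 0.0458664 m

46 mm of thermosteric rise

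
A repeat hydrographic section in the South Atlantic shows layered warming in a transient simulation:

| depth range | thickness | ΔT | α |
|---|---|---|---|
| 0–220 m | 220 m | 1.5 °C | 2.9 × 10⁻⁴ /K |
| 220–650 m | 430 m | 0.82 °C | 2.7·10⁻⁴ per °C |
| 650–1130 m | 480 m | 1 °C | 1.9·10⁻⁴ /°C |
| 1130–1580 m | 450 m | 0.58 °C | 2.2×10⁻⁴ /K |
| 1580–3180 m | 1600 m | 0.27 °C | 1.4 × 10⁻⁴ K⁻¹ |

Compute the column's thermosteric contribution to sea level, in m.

Layer 1: 2.9×10⁻⁴ × 220 × 1.5 = 0.09570 m
220–650 m: 0.82 × 2.7×10⁻⁴ × 430 = 0.095202 m
Layer 3: 1.9×10⁻⁴ × 480 × 1 = 0.09120 m
Layer 4: 0.58 × 2.2×10⁻⁴ × 450 = 0.05742 m
1580–3180 m: 1.4×10⁻⁴ × 1600 × 0.27 = 0.06048 m
Δh = 0.09570 + 0.095202 + 0.09120 + 0.05742 + 0.06048 = 0.400002 m

Δh ≈ 0.400 m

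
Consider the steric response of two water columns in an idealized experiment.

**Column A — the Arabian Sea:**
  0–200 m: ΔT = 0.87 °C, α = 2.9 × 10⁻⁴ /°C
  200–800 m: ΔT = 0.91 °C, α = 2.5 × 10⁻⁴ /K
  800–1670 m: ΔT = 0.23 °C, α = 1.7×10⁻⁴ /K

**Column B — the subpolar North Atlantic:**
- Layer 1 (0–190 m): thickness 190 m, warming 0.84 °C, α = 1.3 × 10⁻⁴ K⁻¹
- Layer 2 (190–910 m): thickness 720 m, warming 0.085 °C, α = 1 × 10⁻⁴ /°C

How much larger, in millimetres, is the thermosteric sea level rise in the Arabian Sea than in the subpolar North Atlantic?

A Layer 1: 0.87 × 200 × 2.9×10⁻⁴ = 0.05046 m
A 0.91 × 600 × 2.5×10⁻⁴ = 0.13650 m
A 800–1670 m: 1.7×10⁻⁴ × 870 × 0.23 = 0.034017 m
A total: 0.220977 m
B 1.3×10⁻⁴ × 190 × 0.84 = 0.020748 m
B Layer 2: 720 × 0.085 × 1×10⁻⁴ = 0.00612 m
B total: 0.026868 m
Difference: 0.220977 − 0.026868 = 0.194109 m

Δh_A − Δh_B ≈ 194 mm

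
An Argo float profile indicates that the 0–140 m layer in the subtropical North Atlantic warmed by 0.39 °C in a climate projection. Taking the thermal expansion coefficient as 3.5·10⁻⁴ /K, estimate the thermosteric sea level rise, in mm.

Δh ≈ 19.1 mm

Δh = αΔT·H = 3.5×10⁻⁴ × 0.39 × 140 = 0.01911 m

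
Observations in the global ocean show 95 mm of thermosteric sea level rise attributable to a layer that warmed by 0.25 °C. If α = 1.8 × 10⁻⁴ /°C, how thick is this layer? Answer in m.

H ≈ 2110 m

H = Δh/(αΔT) = 0.095 / (1.8×10⁻⁴ × 0.25) ≈ 2111 m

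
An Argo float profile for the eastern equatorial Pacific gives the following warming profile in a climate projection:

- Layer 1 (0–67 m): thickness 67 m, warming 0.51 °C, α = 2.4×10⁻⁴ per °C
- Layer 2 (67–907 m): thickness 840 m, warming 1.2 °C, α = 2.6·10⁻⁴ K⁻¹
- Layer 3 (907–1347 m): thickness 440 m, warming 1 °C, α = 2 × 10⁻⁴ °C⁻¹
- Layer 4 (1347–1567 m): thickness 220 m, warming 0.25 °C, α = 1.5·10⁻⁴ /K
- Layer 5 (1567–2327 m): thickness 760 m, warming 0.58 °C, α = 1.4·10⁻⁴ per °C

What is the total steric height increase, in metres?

2.4×10⁻⁴ × 0.51 × 67 = 0.0082008 m
Layer 2: 840 × 1.2 × 2.6×10⁻⁴ = 0.26208 m
Layer 3: 2×10⁻⁴ × 440 × 1 = 0.08800 m
1.5×10⁻⁴ × 220 × 0.25 = 0.00825 m
1567–2327 m: 1.4×10⁻⁴ × 760 × 0.58 = 0.061712 m
Δh = 0.0082008 + 0.26208 + 0.08800 + 0.00825 + 0.061712 = 0.4282428 m

0.43 m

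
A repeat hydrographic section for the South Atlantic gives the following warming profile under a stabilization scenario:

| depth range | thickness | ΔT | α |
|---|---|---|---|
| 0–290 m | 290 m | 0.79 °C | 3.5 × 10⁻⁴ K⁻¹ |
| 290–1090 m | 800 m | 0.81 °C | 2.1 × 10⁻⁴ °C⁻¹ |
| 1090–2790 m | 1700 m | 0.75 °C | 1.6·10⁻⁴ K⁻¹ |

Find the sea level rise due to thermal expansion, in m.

0.420 m of thermosteric rise

0–290 m: 290 × 3.5×10⁻⁴ × 0.79 = 0.080185 m
Layer 2: 0.81 × 2.1×10⁻⁴ × 800 = 0.13608 m
1090–2790 m: 0.75 × 1700 × 1.6×10⁻⁴ = 0.20400 m
Δh = 0.080185 + 0.13608 + 0.20400 = 0.420265 m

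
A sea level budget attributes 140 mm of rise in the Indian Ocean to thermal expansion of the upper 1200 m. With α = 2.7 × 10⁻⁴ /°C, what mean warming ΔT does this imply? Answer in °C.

ΔT = Δh/(αH) = 0.14 / (2.7×10⁻⁴ × 1200) ≈ 0.4321 °C

0.43 °C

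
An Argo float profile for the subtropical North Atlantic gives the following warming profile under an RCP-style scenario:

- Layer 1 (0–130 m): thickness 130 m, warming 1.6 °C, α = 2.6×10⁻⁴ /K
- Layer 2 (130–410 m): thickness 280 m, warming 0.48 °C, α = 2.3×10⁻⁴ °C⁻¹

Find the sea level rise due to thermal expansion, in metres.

Δh = 0.0850 m

Layer 1: 1.6 × 2.6×10⁻⁴ × 130 = 0.05408 m
130–410 m: 0.48 × 2.3×10⁻⁴ × 280 = 0.030912 m
Δh = 0.05408 + 0.030912 = 0.084992 m ≈ 0.0850 m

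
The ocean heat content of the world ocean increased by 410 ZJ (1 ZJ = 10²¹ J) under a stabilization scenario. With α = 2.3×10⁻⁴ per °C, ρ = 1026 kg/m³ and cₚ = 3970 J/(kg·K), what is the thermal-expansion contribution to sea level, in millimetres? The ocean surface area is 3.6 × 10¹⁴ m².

about 64 mm

Per unit area: Q = 410×10²¹ / (3.6×10¹⁴) ≈ 1.139×10⁹ J/m²
Δh = αQ/(ρcₚ) = 2.3×10⁻⁴ × 1.139×10⁹ / (1026 × 3970) ≈ 0.064315 m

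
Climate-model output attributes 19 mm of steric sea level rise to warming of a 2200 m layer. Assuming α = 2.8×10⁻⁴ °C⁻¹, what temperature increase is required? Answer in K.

about 0.0308 K

ΔT = Δh/(αH) = 0.019 / (2.8×10⁻⁴ × 2200) ≈ 0.03084 K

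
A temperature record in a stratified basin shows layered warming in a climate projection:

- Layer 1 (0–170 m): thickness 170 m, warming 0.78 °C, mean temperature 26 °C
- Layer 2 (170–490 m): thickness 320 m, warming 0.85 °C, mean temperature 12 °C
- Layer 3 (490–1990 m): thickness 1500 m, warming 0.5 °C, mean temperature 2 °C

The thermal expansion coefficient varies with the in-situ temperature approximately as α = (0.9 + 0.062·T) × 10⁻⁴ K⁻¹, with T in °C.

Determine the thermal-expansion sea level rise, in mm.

Layer 1: α = (0.9 + 0.062×26)×10⁻⁴ = 2.512×10⁻⁴ K⁻¹
Layer 2: α = (0.9 + 0.062×12)×10⁻⁴ = 1.644×10⁻⁴ K⁻¹
Layer 3: α = (0.9 + 0.062×2)×10⁻⁴ = 1.024×10⁻⁴ K⁻¹
2.512×10⁻⁴ × 0.78 × 170 = 0.03330912 m
1.644×10⁻⁴ × 320 × 0.85 = 0.0447168 m
490–1990 m: 1500 × 1.024×10⁻⁴ × 0.5 = 0.07680 m
Δh = 0.03330912 + 0.0447168 + 0.07680 = 0.15482592 m

about 155 mm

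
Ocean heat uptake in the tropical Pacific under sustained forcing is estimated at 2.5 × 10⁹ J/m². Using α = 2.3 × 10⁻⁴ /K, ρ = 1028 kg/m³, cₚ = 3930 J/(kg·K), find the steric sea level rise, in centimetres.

Δh = αQ/(ρcₚ) = 2.3×10⁻⁴ × 2.5×10⁹ / (1028 × 3930) ≈ 0.14233 m

Δh ≈ 14 cm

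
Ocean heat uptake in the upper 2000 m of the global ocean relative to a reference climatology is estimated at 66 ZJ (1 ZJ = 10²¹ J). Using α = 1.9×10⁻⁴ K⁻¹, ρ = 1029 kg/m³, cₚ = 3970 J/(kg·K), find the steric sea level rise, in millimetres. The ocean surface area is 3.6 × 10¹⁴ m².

Δh ≈ 8.53 mm

Per unit area: Q = 66×10²¹ / (3.6×10¹⁴) ≈ 1.833×10⁸ J/m²
Δh = αQ/(ρcₚ) = 1.9×10⁻⁴ × 1.833×10⁸ / (1029 × 3970) ≈ 0.0085253 m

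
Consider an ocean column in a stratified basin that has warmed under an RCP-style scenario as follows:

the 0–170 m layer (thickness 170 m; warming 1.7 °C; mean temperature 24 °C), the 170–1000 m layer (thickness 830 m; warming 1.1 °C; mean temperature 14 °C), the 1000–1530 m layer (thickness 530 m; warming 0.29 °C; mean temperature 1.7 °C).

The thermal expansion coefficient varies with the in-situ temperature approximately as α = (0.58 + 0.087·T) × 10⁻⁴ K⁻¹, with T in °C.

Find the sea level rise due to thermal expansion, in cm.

Layer 1: α = (0.58 + 0.087×24)×10⁻⁴ = 2.668×10⁻⁴ K⁻¹
Layer 2: α = (0.58 + 0.087×14)×10⁻⁴ = 1.798×10⁻⁴ K⁻¹
Layer 3: α = (0.58 + 0.087×1.7)×10⁻⁴ = 0.7279×10⁻⁴ K⁻¹
0–170 m: 170 × 1.7 × 2.668×10⁻⁴ = 0.0771052 m
Layer 2: 1.798×10⁻⁴ × 830 × 1.1 = 0.1641574 m
Layer 3: 0.7279×10⁻⁴ × 530 × 0.29 = 0.011187823 m
Δh = 0.0771052 + 0.1641574 + 0.011187823 = 0.252450423 m

about 25.2 cm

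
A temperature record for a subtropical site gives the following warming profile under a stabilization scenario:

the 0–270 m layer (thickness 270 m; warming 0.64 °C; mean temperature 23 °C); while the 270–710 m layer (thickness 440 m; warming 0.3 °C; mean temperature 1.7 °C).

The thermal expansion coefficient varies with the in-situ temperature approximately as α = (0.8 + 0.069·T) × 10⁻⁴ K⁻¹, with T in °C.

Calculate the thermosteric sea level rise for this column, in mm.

Δh = 53 mm

Layer 1: α = (0.8 + 0.069×23)×10⁻⁴ = 2.387×10⁻⁴ K⁻¹
Layer 2: α = (0.8 + 0.069×1.7)×10⁻⁴ = 0.9173×10⁻⁴ K⁻¹
0.64 × 2.387×10⁻⁴ × 270 = 0.04124736 m
440 × 0.9173×10⁻⁴ × 0.3 = 0.01210836 m
Δh = 0.04124736 + 0.01210836 = 0.05335572 m ≈ 53 mm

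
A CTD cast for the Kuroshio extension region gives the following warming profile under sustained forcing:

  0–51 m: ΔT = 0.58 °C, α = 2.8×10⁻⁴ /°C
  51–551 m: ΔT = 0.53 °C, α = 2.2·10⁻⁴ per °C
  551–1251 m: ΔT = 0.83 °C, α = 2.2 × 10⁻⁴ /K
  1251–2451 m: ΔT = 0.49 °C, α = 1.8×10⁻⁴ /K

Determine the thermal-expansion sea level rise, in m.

0–51 m: 0.58 × 2.8×10⁻⁴ × 51 = 0.0082824 m
51–551 m: 0.53 × 2.2×10⁻⁴ × 500 = 0.05830 m
700 × 0.83 × 2.2×10⁻⁴ = 0.12782 m
1251–2451 m: 1200 × 1.8×10⁻⁴ × 0.49 = 0.10584 m
Δh = 0.0082824 + 0.05830 + 0.12782 + 0.10584 = 0.3002424 m ≈ 0.30 m

0.30 m of thermosteric rise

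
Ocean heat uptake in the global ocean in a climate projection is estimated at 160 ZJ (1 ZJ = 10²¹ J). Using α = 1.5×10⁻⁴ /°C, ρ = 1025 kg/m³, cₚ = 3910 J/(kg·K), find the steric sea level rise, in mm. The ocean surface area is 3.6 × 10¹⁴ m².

16.6 mm of thermosteric rise

Per unit area: Q = 160×10²¹ / (3.6×10¹⁴) ≈ 4.444×10⁸ J/m²
Δh = αQ/(ρcₚ) = 1.5×10⁻⁴ × 4.444×10⁸ / (1025 × 3910) ≈ 0.016633 m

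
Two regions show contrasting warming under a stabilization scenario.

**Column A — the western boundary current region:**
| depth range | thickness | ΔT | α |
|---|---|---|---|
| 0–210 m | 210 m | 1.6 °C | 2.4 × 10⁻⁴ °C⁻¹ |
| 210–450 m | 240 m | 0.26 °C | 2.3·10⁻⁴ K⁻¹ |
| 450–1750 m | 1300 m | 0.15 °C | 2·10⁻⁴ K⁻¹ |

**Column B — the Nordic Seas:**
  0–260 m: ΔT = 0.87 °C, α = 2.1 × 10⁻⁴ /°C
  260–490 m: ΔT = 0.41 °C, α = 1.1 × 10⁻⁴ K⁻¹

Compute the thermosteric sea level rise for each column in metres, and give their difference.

A: 0.13 m; B: 0.058 m; difference 0.076 m

A Layer 1: 210 × 2.4×10⁻⁴ × 1.6 = 0.08064 m
A 240 × 2.3×10⁻⁴ × 0.26 = 0.014352 m
A 1300 × 0.15 × 2×10⁻⁴ = 0.03900 m
A total: 0.133992 m
B Layer 1: 2.1×10⁻⁴ × 0.87 × 260 = 0.047502 m
B Layer 2: 0.41 × 1.1×10⁻⁴ × 230 = 0.010373 m
B total: 0.057875 m
Difference: 0.133992 − 0.057875 = 0.076117 m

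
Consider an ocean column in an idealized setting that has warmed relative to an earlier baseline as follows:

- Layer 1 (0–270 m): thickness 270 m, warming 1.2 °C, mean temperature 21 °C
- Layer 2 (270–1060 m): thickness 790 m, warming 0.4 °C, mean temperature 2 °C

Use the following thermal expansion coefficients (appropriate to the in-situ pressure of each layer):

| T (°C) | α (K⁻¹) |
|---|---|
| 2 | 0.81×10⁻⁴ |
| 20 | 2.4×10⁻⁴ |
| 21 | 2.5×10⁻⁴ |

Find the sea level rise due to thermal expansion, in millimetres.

107 mm of thermosteric rise

Layer 1 at 21 °C → α = 2.5×10⁻⁴ K⁻¹
Layer 2 at 2 °C → α = 0.81×10⁻⁴ K⁻¹
Layer 1: 1.2 × 270 × 2.5×10⁻⁴ = 0.08100 m
270–1060 m: 0.81×10⁻⁴ × 0.4 × 790 = 0.025596 m
Δh = 0.08100 + 0.025596 = 0.106596 m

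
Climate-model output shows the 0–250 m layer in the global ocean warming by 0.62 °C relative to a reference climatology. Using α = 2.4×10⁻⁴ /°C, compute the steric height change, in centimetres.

about 3.7 cm

Δh = αΔT·H = 2.4×10⁻⁴ × 0.62 × 250 = 0.03720 m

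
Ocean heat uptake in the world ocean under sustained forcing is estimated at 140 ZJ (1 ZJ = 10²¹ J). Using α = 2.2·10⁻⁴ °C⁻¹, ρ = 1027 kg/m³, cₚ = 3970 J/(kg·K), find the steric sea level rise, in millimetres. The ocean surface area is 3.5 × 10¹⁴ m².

about 21.6 mm

Per unit area: Q = 140×10²¹ / (3.5×10¹⁴) = 4×10⁸ J/m²
Δh = αQ/(ρcₚ) = 2.2×10⁻⁴ × 4×10⁸ / (1027 × 3970) ≈ 0.021583 m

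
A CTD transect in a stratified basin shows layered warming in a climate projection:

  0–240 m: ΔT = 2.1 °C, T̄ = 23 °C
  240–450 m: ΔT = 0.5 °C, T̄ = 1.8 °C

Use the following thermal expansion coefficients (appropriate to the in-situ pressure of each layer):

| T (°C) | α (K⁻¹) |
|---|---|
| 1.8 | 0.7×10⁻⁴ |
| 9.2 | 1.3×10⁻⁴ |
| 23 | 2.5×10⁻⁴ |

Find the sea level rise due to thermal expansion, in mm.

Layer 1 at 23 °C → α = 2.5×10⁻⁴ K⁻¹
Layer 2 at 1.8 °C → α = 0.7×10⁻⁴ K⁻¹
2.5×10⁻⁴ × 240 × 2.1 = 0.12600 m
240–450 m: 210 × 0.5 × 0.7×10⁻⁴ = 0.00735 m
Δh = 0.12600 + 0.00735 = 0.13335 m

133 mm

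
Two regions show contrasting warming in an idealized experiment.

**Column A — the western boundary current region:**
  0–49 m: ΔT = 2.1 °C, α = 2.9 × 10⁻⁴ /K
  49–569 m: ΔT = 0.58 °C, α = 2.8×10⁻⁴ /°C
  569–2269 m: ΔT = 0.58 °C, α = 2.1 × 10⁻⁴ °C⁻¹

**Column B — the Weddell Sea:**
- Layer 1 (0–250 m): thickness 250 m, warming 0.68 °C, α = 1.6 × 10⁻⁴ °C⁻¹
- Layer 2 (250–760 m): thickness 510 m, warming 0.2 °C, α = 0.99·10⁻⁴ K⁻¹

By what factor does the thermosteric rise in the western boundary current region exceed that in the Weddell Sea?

A 49 × 2.9×10⁻⁴ × 2.1 = 0.029841 m
A 520 × 2.8×10⁻⁴ × 0.58 = 0.084448 m
A 1700 × 0.58 × 2.1×10⁻⁴ = 0.20706 m
A total: 0.321349 m
B 0–250 m: 250 × 1.6×10⁻⁴ × 0.68 = 0.02720 m
B 0.2 × 510 × 0.99×10⁻⁴ = 0.010098 m
B total: 0.037298 m
Ratio: 0.321349 / 0.037298 ≈ 8.616

≈ 8.62×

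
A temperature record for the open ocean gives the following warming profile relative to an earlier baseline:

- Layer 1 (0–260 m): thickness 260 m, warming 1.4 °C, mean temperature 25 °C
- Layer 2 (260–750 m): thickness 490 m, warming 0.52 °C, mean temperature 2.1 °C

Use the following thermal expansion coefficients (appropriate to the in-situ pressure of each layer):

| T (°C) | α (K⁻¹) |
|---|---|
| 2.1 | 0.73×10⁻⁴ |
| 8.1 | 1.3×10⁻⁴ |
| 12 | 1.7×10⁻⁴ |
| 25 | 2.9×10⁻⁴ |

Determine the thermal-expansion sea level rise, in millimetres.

Layer 1 at 25 °C → α = 2.9×10⁻⁴ K⁻¹
Layer 2 at 2.1 °C → α = 0.73×10⁻⁴ K⁻¹
Layer 1: 260 × 1.4 × 2.9×10⁻⁴ = 0.10556 m
Layer 2: 490 × 0.52 × 0.73×10⁻⁴ = 0.0186004 m
Δh = 0.10556 + 0.0186004 = 0.1241604 m

124 mm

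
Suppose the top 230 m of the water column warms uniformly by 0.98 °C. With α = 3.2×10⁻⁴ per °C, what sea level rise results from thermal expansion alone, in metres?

Δh = 0.0721 m

Δh = αΔT·H = 3.2×10⁻⁴ × 0.98 × 230 = 0.072128 m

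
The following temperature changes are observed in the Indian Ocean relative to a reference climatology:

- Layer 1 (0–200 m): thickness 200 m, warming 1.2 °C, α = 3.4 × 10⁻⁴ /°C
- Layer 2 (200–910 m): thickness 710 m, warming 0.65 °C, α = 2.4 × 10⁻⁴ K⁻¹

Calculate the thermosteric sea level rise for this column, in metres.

0.192 m of thermosteric rise

Layer 1: 200 × 3.4×10⁻⁴ × 1.2 = 0.08160 m
Layer 2: 0.65 × 2.4×10⁻⁴ × 710 = 0.11076 m
Δh = 0.08160 + 0.11076 = 0.19236 m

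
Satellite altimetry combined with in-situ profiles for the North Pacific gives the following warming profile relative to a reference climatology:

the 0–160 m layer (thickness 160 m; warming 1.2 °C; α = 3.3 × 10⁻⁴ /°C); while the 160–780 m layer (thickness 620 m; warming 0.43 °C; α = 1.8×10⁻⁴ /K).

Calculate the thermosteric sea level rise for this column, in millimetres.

0–160 m: 1.2 × 3.3×10⁻⁴ × 160 = 0.06336 m
160–780 m: 0.43 × 1.8×10⁻⁴ × 620 = 0.047988 m
Δh = 0.06336 + 0.047988 = 0.111348 m

111 mm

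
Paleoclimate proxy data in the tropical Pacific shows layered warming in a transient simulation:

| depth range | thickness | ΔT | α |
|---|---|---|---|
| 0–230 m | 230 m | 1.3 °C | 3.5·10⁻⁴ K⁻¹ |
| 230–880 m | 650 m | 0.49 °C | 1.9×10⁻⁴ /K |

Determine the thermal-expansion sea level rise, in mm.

230 × 3.5×10⁻⁴ × 1.3 = 0.10465 m
1.9×10⁻⁴ × 0.49 × 650 = 0.060515 m
Δh = 0.10465 + 0.060515 = 0.165165 m

170 mm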